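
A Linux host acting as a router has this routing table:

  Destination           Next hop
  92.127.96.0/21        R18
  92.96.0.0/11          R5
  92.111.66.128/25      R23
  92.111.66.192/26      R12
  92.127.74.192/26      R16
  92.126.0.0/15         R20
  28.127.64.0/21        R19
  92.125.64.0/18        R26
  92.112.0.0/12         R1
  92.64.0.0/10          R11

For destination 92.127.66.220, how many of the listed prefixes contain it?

4

Prefixes containing 92.127.66.220:
  92.64.0.0/10 (92.64.0.0 - 92.127.255.255)
  92.96.0.0/11 (92.96.0.0 - 92.127.255.255)
  92.112.0.0/12 (92.112.0.0 - 92.127.255.255)
  92.126.0.0/15 (92.126.0.0 - 92.127.255.255)
Total matching entries: 4.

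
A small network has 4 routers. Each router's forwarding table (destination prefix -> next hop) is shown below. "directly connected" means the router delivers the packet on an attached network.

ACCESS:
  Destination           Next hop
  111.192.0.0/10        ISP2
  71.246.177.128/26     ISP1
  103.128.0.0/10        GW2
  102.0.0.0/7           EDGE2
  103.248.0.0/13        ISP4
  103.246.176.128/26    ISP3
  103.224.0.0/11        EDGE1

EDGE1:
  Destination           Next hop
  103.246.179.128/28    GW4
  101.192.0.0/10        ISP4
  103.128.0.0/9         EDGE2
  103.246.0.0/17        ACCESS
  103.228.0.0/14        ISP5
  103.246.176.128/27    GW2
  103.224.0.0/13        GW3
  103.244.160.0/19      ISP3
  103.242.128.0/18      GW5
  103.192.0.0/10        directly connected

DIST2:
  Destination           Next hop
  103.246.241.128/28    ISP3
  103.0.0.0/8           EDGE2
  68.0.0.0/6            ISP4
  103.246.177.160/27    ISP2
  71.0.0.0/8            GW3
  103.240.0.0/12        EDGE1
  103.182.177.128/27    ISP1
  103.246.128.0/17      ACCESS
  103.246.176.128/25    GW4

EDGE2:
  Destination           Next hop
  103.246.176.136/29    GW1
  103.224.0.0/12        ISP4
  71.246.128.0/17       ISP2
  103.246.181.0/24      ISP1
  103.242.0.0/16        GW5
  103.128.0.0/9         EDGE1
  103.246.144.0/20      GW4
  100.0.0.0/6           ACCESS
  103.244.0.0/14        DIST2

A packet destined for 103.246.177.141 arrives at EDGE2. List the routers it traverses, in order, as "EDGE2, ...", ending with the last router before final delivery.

At EDGE2: longest match for 103.246.177.141 is 103.244.0.0/14 -> DIST2
At DIST2: longest match for 103.246.177.141 is 103.246.128.0/17 -> ACCESS
At ACCESS: longest match for 103.246.177.141 is 103.224.0.0/11 -> EDGE1
At EDGE1: longest match for 103.246.177.141 is 103.192.0.0/10 -> directly connected

EDGE2, DIST2, ACCESS, EDGE1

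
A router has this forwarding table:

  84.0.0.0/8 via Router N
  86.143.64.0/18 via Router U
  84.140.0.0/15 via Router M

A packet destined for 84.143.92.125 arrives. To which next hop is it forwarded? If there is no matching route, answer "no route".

Routes whose prefix contains 84.143.92.125:
  84.0.0.0/8 (84.0.0.0 - 84.255.255.255) -> Router N
More-specific entries that do NOT match:
  86.143.64.0/18 (86.143.64.0 - 86.143.127.255) does not contain 84.143.92.125
  84.140.0.0/15 (84.140.0.0 - 84.141.255.255) does not contain 84.143.92.125
Longest matching prefix is /8 -> next hop Router N.

Router N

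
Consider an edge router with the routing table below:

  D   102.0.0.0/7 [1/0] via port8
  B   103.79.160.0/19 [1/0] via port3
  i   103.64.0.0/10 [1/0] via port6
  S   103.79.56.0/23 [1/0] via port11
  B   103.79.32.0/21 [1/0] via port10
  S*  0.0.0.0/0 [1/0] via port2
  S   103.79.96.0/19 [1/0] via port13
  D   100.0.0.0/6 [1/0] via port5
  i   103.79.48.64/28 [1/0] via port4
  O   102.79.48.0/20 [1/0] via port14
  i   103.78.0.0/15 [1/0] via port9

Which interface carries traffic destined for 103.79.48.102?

port9

Routes whose prefix contains 103.79.48.102:
  0.0.0.0/0 (default, matches everything) -> port2
  100.0.0.0/6 (100.0.0.0 - 103.255.255.255) -> port5
  102.0.0.0/7 (102.0.0.0 - 103.255.255.255) -> port8
  103.64.0.0/10 (103.64.0.0 - 103.127.255.255) -> port6
  103.78.0.0/15 (103.78.0.0 - 103.79.255.255) -> port9
More-specific entries that do NOT match:
  103.79.48.64/28 (103.79.48.64 - 103.79.48.79) does not contain 103.79.48.102
  103.79.56.0/23 (103.79.56.0 - 103.79.57.255) does not contain 103.79.48.102
  103.79.32.0/21 (103.79.32.0 - 103.79.39.255) does not contain 103.79.48.102
  102.79.48.0/20 (102.79.48.0 - 102.79.63.255) does not contain 103.79.48.102
  103.79.160.0/19 (103.79.160.0 - 103.79.191.255) does not contain 103.79.48.102
  103.79.96.0/19 (103.79.96.0 - 103.79.127.255) does not contain 103.79.48.102
Longest matching prefix is /15 -> interface port9.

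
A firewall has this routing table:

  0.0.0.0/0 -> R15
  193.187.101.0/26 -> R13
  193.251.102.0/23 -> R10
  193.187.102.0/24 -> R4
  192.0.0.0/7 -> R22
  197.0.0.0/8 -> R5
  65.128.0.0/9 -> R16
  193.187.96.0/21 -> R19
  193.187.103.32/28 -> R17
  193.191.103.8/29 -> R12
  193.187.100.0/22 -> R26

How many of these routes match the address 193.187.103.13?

Prefixes containing 193.187.103.13:
  0.0.0.0/0 (default, matches everything)
  192.0.0.0/7 (192.0.0.0 - 193.255.255.255)
  193.187.96.0/21 (193.187.96.0 - 193.187.103.255)
  193.187.100.0/22 (193.187.100.0 - 193.187.103.255)
Total matching entries: 4.

4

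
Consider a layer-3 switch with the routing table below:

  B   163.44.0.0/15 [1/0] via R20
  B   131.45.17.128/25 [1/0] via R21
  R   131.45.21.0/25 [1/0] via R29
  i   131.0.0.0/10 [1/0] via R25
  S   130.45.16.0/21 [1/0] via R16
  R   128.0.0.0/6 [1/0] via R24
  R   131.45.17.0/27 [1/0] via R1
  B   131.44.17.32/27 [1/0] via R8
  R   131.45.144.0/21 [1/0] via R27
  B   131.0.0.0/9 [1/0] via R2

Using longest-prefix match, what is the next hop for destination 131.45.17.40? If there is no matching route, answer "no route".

R25

Routes whose prefix contains 131.45.17.40:
  128.0.0.0/6 (128.0.0.0 - 131.255.255.255) -> R24
  131.0.0.0/9 (131.0.0.0 - 131.127.255.255) -> R2
  131.0.0.0/10 (131.0.0.0 - 131.63.255.255) -> R25
More-specific entries that do NOT match:
  131.45.17.0/27 (131.45.17.0 - 131.45.17.31) does not contain 131.45.17.40
  131.44.17.32/27 (131.44.17.32 - 131.44.17.63) does not contain 131.45.17.40
  131.45.17.128/25 (131.45.17.128 - 131.45.17.255) does not contain 131.45.17.40
  131.45.21.0/25 (131.45.21.0 - 131.45.21.127) does not contain 131.45.17.40
  130.45.16.0/21 (130.45.16.0 - 130.45.23.255) does not contain 131.45.17.40
  131.45.144.0/21 (131.45.144.0 - 131.45.151.255) does not contain 131.45.17.40
  163.44.0.0/15 (163.44.0.0 - 163.45.255.255) does not contain 131.45.17.40
Longest matching prefix is /10 -> next hop R25.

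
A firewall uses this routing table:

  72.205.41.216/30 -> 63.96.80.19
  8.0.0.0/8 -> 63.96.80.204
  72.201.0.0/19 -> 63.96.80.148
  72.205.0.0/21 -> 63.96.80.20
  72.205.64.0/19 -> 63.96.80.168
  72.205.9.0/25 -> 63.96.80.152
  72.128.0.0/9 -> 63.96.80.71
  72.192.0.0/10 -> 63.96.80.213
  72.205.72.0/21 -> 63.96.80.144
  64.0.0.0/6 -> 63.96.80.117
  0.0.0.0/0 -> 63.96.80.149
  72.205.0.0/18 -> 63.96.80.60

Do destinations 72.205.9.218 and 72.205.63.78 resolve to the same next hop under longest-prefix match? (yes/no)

72.205.9.218: longest match 72.205.0.0/18 -> 63.96.80.60
72.205.63.78: longest match 72.205.0.0/18 -> 63.96.80.60

yes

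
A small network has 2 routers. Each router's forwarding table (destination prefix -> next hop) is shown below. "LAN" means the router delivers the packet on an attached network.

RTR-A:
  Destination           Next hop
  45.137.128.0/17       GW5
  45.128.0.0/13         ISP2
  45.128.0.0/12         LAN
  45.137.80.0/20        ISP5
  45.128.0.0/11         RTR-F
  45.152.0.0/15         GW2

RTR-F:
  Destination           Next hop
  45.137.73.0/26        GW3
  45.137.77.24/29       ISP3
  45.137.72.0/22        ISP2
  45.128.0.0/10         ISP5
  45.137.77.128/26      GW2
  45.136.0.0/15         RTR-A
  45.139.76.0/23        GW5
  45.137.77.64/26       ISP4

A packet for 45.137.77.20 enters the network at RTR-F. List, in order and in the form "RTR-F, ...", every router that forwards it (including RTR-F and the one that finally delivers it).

RTR-F, RTR-A

At RTR-F: longest match for 45.137.77.20 is 45.136.0.0/15 -> RTR-A
At RTR-A: longest match for 45.137.77.20 is 45.128.0.0/12 -> LAN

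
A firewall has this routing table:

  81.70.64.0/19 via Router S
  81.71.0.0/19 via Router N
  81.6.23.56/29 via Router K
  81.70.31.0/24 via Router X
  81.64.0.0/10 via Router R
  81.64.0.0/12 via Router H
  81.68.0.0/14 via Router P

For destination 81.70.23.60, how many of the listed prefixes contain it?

3

Prefixes containing 81.70.23.60:
  81.64.0.0/10 (81.64.0.0 - 81.127.255.255)
  81.64.0.0/12 (81.64.0.0 - 81.79.255.255)
  81.68.0.0/14 (81.68.0.0 - 81.71.255.255)
Total matching entries: 3.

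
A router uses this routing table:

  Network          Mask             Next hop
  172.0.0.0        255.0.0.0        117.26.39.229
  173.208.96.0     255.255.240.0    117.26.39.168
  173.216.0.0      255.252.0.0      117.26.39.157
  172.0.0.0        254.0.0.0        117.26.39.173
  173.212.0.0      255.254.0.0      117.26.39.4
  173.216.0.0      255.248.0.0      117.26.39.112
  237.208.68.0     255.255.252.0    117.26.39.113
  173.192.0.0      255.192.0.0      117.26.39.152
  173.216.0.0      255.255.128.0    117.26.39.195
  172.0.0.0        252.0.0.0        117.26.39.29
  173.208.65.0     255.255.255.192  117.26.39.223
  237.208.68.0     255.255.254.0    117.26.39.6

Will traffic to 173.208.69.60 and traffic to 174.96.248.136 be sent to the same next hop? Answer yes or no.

173.208.69.60: longest match 173.192.0.0/10 -> 117.26.39.152
174.96.248.136: longest match 172.0.0.0/6 -> 117.26.39.29

no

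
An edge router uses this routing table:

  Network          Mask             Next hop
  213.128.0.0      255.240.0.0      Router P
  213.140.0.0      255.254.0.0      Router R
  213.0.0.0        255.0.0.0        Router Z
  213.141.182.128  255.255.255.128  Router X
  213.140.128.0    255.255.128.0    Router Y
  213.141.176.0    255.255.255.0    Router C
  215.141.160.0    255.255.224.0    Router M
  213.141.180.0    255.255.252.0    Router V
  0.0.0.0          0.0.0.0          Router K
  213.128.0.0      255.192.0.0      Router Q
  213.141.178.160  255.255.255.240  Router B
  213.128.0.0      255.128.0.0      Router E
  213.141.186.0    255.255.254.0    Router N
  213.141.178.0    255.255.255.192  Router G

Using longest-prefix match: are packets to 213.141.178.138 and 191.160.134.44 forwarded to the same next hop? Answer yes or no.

no

213.141.178.138: longest match 213.140.0.0/15 -> Router R
191.160.134.44: longest match 0.0.0.0/0 -> Router K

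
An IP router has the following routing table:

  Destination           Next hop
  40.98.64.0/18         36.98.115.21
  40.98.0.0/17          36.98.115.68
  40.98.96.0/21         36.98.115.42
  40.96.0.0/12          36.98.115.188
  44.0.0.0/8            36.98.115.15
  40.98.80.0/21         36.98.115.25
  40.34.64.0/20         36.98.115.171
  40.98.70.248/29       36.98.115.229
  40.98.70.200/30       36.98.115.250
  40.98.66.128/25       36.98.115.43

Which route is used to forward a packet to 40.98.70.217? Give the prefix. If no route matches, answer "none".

40.98.64.0/18

Entries matching 40.98.70.217:
  40.96.0.0/12 (40.96.0.0 - 40.111.255.255)
  40.98.0.0/17 (40.98.0.0 - 40.98.127.255)
  40.98.64.0/18 (40.98.64.0 - 40.98.127.255)
Most specific is 40.98.64.0/18.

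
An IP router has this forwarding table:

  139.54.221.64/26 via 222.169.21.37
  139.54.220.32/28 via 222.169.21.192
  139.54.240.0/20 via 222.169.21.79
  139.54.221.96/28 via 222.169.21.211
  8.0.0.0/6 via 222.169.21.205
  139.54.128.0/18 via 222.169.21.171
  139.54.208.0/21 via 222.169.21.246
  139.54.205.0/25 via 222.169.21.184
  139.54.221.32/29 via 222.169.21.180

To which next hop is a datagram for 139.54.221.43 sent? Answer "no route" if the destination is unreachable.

No entry's prefix contains 139.54.221.43; there is no default route.

no route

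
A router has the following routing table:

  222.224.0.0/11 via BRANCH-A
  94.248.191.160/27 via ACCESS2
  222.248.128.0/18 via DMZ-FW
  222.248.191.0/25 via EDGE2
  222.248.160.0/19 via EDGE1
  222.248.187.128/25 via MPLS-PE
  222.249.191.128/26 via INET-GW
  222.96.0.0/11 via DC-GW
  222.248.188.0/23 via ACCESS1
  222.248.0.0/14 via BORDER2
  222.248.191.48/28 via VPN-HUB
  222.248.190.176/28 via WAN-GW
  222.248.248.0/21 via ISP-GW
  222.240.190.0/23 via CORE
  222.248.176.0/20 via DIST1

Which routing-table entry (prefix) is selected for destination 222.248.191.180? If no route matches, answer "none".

222.248.176.0/20

Entries matching 222.248.191.180:
  222.224.0.0/11 (222.224.0.0 - 222.255.255.255)
  222.248.0.0/14 (222.248.0.0 - 222.251.255.255)
  222.248.128.0/18 (222.248.128.0 - 222.248.191.255)
  222.248.160.0/19 (222.248.160.0 - 222.248.191.255)
  222.248.176.0/20 (222.248.176.0 - 222.248.191.255)
Most specific is 222.248.176.0/20.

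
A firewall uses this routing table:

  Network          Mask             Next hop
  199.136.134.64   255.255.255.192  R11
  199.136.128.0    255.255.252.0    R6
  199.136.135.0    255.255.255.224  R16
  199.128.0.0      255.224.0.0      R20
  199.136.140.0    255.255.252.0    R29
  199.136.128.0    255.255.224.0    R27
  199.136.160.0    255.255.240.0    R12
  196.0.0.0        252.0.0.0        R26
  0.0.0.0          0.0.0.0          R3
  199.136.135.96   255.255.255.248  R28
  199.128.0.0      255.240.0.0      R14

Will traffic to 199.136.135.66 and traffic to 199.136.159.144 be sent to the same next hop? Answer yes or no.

199.136.135.66: longest match 199.136.128.0/19 -> R27
199.136.159.144: longest match 199.136.128.0/19 -> R27

yes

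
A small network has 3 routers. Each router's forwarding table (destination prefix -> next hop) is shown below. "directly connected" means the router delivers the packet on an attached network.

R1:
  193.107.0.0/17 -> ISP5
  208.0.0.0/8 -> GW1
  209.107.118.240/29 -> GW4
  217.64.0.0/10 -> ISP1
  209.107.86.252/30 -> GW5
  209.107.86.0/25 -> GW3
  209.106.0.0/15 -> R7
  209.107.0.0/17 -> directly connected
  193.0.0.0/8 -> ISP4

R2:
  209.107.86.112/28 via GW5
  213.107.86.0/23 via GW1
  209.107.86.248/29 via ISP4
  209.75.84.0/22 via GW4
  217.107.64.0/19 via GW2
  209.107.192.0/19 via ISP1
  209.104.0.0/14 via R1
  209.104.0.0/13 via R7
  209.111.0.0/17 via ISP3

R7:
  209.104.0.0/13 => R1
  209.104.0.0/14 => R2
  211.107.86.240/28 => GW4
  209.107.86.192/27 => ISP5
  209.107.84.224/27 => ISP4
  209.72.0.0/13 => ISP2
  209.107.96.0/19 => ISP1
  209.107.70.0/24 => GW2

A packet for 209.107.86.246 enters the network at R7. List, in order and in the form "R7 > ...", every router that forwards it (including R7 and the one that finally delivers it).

R7 > R2 > R1

At R7: longest match for 209.107.86.246 is 209.104.0.0/14 -> R2
At R2: longest match for 209.107.86.246 is 209.104.0.0/14 -> R1
At R1: longest match for 209.107.86.246 is 209.107.0.0/17 -> directly connected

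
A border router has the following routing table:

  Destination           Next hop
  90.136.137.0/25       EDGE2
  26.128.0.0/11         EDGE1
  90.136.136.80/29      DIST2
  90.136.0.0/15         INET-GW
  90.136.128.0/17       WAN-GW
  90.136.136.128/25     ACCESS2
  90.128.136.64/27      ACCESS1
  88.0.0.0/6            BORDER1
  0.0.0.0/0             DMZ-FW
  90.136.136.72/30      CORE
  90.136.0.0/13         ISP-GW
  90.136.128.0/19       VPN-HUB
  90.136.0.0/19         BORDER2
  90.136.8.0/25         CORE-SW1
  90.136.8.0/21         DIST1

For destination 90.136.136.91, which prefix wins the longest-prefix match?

90.136.128.0/19

Entries matching 90.136.136.91:
  0.0.0.0/0 (default, matches everything)
  88.0.0.0/6 (88.0.0.0 - 91.255.255.255)
  90.136.0.0/13 (90.136.0.0 - 90.143.255.255)
  90.136.0.0/15 (90.136.0.0 - 90.137.255.255)
  90.136.128.0/17 (90.136.128.0 - 90.136.255.255)
  90.136.128.0/19 (90.136.128.0 - 90.136.159.255)
Most specific is 90.136.128.0/19.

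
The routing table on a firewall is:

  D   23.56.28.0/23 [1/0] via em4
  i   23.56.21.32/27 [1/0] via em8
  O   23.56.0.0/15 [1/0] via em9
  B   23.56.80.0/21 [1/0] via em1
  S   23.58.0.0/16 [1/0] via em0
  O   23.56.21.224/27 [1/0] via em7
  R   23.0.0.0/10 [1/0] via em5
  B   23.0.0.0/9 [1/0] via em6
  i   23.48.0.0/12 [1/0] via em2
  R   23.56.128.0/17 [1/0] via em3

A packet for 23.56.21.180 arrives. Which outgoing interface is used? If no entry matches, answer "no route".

em9

Routes whose prefix contains 23.56.21.180:
  23.0.0.0/9 (23.0.0.0 - 23.127.255.255) -> em6
  23.0.0.0/10 (23.0.0.0 - 23.63.255.255) -> em5
  23.48.0.0/12 (23.48.0.0 - 23.63.255.255) -> em2
  23.56.0.0/15 (23.56.0.0 - 23.57.255.255) -> em9
More-specific entries that do NOT match:
  23.56.21.32/27 (23.56.21.32 - 23.56.21.63) does not contain 23.56.21.180
  23.56.21.224/27 (23.56.21.224 - 23.56.21.255) does not contain 23.56.21.180
  23.56.28.0/23 (23.56.28.0 - 23.56.29.255) does not contain 23.56.21.180
  23.56.80.0/21 (23.56.80.0 - 23.56.87.255) does not contain 23.56.21.180
  23.56.128.0/17 (23.56.128.0 - 23.56.255.255) does not contain 23.56.21.180
  23.58.0.0/16 (23.58.0.0 - 23.58.255.255) does not contain 23.56.21.180
Longest matching prefix is /15 -> interface em9.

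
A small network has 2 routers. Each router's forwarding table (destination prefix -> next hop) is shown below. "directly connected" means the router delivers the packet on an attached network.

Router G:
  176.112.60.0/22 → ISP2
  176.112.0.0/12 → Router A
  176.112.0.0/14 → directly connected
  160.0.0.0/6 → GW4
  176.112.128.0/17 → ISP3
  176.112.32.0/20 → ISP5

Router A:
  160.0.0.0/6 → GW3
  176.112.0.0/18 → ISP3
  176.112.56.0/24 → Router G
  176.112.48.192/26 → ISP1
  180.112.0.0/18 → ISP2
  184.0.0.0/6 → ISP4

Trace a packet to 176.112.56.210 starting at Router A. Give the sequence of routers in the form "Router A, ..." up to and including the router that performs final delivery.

At Router A: longest match for 176.112.56.210 is 176.112.56.0/24 -> Router G
At Router G: longest match for 176.112.56.210 is 176.112.0.0/14 -> directly connected

Router A, Router G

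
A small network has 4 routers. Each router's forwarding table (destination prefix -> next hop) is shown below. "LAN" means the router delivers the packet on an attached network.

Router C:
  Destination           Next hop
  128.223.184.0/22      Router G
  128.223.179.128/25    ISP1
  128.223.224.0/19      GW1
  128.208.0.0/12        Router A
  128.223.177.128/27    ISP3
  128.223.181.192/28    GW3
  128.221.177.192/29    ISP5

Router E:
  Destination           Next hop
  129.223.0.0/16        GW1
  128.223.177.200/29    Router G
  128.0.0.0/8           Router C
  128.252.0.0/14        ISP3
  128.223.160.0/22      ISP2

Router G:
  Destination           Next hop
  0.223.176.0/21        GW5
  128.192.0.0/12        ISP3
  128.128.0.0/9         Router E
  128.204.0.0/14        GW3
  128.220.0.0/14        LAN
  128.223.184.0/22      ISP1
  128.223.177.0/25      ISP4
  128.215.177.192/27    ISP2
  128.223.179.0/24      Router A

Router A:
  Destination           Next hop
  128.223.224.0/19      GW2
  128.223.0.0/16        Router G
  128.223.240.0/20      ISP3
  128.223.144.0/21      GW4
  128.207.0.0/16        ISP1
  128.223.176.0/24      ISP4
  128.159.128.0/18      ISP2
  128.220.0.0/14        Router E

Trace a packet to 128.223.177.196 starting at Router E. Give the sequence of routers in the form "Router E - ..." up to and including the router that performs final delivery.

At Router E: longest match for 128.223.177.196 is 128.0.0.0/8 -> Router C
At Router C: longest match for 128.223.177.196 is 128.208.0.0/12 -> Router A
At Router A: longest match for 128.223.177.196 is 128.223.0.0/16 -> Router G
At Router G: longest match for 128.223.177.196 is 128.220.0.0/14 -> LAN

Router E - Router C - Router A - Router G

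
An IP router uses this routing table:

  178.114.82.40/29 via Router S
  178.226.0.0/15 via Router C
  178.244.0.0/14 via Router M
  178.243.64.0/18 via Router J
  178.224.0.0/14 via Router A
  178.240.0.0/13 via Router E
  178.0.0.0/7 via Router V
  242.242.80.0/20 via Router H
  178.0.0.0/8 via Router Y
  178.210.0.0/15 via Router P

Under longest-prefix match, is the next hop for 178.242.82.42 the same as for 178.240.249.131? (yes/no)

yes

178.242.82.42: longest match 178.240.0.0/13 -> Router E
178.240.249.131: longest match 178.240.0.0/13 -> Router E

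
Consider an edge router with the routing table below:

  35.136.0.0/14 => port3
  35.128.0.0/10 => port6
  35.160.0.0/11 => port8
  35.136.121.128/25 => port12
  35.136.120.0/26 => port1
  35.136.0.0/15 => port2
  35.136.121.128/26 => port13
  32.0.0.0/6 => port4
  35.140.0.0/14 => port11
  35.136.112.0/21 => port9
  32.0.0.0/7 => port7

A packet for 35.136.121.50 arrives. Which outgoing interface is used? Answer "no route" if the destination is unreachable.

Routes whose prefix contains 35.136.121.50:
  32.0.0.0/6 (32.0.0.0 - 35.255.255.255) -> port4
  35.128.0.0/10 (35.128.0.0 - 35.191.255.255) -> port6
  35.136.0.0/14 (35.136.0.0 - 35.139.255.255) -> port3
  35.136.0.0/15 (35.136.0.0 - 35.137.255.255) -> port2
More-specific entries that do NOT match:
  35.136.120.0/26 (35.136.120.0 - 35.136.120.63) does not contain 35.136.121.50
  35.136.121.128/26 (35.136.121.128 - 35.136.121.191) does not contain 35.136.121.50
  35.136.121.128/25 (35.136.121.128 - 35.136.121.255) does not contain 35.136.121.50
  35.136.112.0/21 (35.136.112.0 - 35.136.119.255) does not contain 35.136.121.50
Longest matching prefix is /15 -> interface port2.

port2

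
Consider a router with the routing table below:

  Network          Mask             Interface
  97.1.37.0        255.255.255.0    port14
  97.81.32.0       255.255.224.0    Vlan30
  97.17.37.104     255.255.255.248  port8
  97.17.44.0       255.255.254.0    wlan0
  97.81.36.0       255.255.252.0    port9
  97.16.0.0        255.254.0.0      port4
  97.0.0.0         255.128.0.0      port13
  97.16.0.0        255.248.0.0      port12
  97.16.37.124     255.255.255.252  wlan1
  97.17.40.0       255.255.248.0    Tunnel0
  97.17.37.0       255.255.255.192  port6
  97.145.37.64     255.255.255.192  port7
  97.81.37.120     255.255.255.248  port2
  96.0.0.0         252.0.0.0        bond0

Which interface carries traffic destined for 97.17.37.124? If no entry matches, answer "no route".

Routes whose prefix contains 97.17.37.124:
  96.0.0.0/6 (96.0.0.0 - 99.255.255.255) -> bond0
  97.0.0.0/9 (97.0.0.0 - 97.127.255.255) -> port13
  97.16.0.0/13 (97.16.0.0 - 97.23.255.255) -> port12
  97.16.0.0/15 (97.16.0.0 - 97.17.255.255) -> port4
More-specific entries that do NOT match:
  97.16.37.124/30 (97.16.37.124 - 97.16.37.127) does not contain 97.17.37.124
  97.17.37.104/29 (97.17.37.104 - 97.17.37.111) does not contain 97.17.37.124
  97.81.37.120/29 (97.81.37.120 - 97.81.37.127) does not contain 97.17.37.124
  97.17.37.0/26 (97.17.37.0 - 97.17.37.63) does not contain 97.17.37.124
  97.145.37.64/26 (97.145.37.64 - 97.145.37.127) does not contain 97.17.37.124
  97.1.37.0/24 (97.1.37.0 - 97.1.37.255) does not contain 97.17.37.124
  97.17.44.0/23 (97.17.44.0 - 97.17.45.255) does not contain 97.17.37.124
  97.81.36.0/22 (97.81.36.0 - 97.81.39.255) does not contain 97.17.37.124
  97.17.40.0/21 (97.17.40.0 - 97.17.47.255) does not contain 97.17.37.124
  97.81.32.0/19 (97.81.32.0 - 97.81.63.255) does not contain 97.17.37.124
Longest matching prefix is /15 -> interface port4.

port4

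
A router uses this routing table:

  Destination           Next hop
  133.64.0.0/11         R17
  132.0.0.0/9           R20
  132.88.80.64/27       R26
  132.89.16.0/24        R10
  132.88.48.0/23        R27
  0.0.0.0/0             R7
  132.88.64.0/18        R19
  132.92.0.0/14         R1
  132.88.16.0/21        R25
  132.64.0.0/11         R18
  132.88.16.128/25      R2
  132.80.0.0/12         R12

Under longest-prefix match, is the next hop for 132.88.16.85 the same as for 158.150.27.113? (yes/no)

132.88.16.85: longest match 132.88.16.0/21 -> R25
158.150.27.113: longest match 0.0.0.0/0 -> R7

no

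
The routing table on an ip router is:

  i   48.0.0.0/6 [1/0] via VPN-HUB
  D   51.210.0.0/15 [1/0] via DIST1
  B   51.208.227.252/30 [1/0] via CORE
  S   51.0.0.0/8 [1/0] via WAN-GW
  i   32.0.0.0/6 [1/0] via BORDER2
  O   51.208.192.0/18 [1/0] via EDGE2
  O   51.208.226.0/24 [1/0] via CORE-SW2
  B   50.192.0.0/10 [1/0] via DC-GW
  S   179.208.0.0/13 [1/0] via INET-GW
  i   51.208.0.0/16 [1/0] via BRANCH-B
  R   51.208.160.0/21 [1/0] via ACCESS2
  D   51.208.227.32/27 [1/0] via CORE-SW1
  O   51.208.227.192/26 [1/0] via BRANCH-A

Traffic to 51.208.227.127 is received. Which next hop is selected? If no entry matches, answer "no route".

EDGE2

Routes whose prefix contains 51.208.227.127:
  48.0.0.0/6 (48.0.0.0 - 51.255.255.255) -> VPN-HUB
  51.0.0.0/8 (51.0.0.0 - 51.255.255.255) -> WAN-GW
  51.208.0.0/16 (51.208.0.0 - 51.208.255.255) -> BRANCH-B
  51.208.192.0/18 (51.208.192.0 - 51.208.255.255) -> EDGE2
More-specific entries that do NOT match:
  51.208.227.252/30 (51.208.227.252 - 51.208.227.255) does not contain 51.208.227.127
  51.208.227.32/27 (51.208.227.32 - 51.208.227.63) does not contain 51.208.227.127
  51.208.227.192/26 (51.208.227.192 - 51.208.227.255) does not contain 51.208.227.127
  51.208.226.0/24 (51.208.226.0 - 51.208.226.255) does not contain 51.208.227.127
  51.208.160.0/21 (51.208.160.0 - 51.208.167.255) does not contain 51.208.227.127
Longest matching prefix is /18 -> next hop EDGE2.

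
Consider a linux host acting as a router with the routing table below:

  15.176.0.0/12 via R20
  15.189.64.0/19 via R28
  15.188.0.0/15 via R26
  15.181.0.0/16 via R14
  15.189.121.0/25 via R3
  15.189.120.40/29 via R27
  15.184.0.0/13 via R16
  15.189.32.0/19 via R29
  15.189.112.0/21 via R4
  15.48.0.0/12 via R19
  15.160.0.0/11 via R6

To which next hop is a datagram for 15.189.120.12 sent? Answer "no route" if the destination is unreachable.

R26

Routes whose prefix contains 15.189.120.12:
  15.160.0.0/11 (15.160.0.0 - 15.191.255.255) -> R6
  15.176.0.0/12 (15.176.0.0 - 15.191.255.255) -> R20
  15.184.0.0/13 (15.184.0.0 - 15.191.255.255) -> R16
  15.188.0.0/15 (15.188.0.0 - 15.189.255.255) -> R26
More-specific entries that do NOT match:
  15.189.120.40/29 (15.189.120.40 - 15.189.120.47) does not contain 15.189.120.12
  15.189.121.0/25 (15.189.121.0 - 15.189.121.127) does not contain 15.189.120.12
  15.189.112.0/21 (15.189.112.0 - 15.189.119.255) does not contain 15.189.120.12
  15.189.64.0/19 (15.189.64.0 - 15.189.95.255) does not contain 15.189.120.12
  15.189.32.0/19 (15.189.32.0 - 15.189.63.255) does not contain 15.189.120.12
  15.181.0.0/16 (15.181.0.0 - 15.181.255.255) does not contain 15.189.120.12
Longest matching prefix is /15 -> next hop R26.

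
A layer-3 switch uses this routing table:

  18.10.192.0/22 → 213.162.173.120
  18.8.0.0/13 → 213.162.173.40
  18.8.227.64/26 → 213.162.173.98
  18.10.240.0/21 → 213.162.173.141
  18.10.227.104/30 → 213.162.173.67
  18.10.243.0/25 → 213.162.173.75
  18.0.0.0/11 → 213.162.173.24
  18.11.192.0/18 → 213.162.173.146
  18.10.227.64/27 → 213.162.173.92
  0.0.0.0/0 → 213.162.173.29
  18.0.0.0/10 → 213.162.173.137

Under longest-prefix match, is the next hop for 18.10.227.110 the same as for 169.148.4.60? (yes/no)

no

18.10.227.110: longest match 18.8.0.0/13 -> 213.162.173.40
169.148.4.60: longest match 0.0.0.0/0 -> 213.162.173.29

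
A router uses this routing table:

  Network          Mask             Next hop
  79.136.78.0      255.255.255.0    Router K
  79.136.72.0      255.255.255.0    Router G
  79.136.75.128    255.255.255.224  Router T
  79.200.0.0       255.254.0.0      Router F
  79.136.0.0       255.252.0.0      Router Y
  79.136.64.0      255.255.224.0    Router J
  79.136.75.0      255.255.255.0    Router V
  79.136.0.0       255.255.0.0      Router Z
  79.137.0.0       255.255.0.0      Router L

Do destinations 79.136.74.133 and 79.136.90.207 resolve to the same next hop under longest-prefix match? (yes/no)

yes

79.136.74.133: longest match 79.136.64.0/19 -> Router J
79.136.90.207: longest match 79.136.64.0/19 -> Router J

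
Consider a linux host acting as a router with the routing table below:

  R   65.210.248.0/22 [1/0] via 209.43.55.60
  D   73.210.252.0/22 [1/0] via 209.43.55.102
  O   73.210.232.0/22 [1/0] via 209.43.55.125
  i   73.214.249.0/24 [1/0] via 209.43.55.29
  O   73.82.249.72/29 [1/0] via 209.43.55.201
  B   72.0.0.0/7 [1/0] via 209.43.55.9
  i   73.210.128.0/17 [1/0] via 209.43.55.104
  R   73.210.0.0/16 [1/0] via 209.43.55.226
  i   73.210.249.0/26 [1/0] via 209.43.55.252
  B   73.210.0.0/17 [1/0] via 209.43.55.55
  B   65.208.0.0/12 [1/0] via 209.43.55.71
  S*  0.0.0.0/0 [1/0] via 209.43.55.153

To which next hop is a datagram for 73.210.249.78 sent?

Routes whose prefix contains 73.210.249.78:
  0.0.0.0/0 (default, matches everything) -> 209.43.55.153
  72.0.0.0/7 (72.0.0.0 - 73.255.255.255) -> 209.43.55.9
  73.210.0.0/16 (73.210.0.0 - 73.210.255.255) -> 209.43.55.226
  73.210.128.0/17 (73.210.128.0 - 73.210.255.255) -> 209.43.55.104
More-specific entries that do NOT match:
  73.82.249.72/29 (73.82.249.72 - 73.82.249.79) does not contain 73.210.249.78
  73.210.249.0/26 (73.210.249.0 - 73.210.249.63) does not contain 73.210.249.78
  73.214.249.0/24 (73.214.249.0 - 73.214.249.255) does not contain 73.210.249.78
  65.210.248.0/22 (65.210.248.0 - 65.210.251.255) does not contain 73.210.249.78
  73.210.252.0/22 (73.210.252.0 - 73.210.255.255) does not contain 73.210.249.78
  73.210.232.0/22 (73.210.232.0 - 73.210.235.255) does not contain 73.210.249.78
Longest matching prefix is /17 -> next hop 209.43.55.104.

209.43.55.104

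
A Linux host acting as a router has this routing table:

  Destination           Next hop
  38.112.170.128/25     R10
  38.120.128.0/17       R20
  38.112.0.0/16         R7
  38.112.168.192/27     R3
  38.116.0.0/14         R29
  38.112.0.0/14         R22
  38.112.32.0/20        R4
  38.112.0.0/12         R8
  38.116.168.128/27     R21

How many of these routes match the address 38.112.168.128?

Prefixes containing 38.112.168.128:
  38.112.0.0/12 (38.112.0.0 - 38.127.255.255)
  38.112.0.0/14 (38.112.0.0 - 38.115.255.255)
  38.112.0.0/16 (38.112.0.0 - 38.112.255.255)
Total matching entries: 3.

3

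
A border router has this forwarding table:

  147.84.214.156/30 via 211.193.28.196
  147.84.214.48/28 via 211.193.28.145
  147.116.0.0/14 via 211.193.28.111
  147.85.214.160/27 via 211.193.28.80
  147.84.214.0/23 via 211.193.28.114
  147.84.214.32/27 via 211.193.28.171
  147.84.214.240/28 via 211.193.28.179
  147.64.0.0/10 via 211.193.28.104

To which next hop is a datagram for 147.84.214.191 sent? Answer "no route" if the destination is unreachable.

211.193.28.114

Routes whose prefix contains 147.84.214.191:
  147.64.0.0/10 (147.64.0.0 - 147.127.255.255) -> 211.193.28.104
  147.84.214.0/23 (147.84.214.0 - 147.84.215.255) -> 211.193.28.114
More-specific entries that do NOT match:
  147.84.214.156/30 (147.84.214.156 - 147.84.214.159) does not contain 147.84.214.191
  147.84.214.48/28 (147.84.214.48 - 147.84.214.63) does not contain 147.84.214.191
  147.84.214.240/28 (147.84.214.240 - 147.84.214.255) does not contain 147.84.214.191
  147.85.214.160/27 (147.85.214.160 - 147.85.214.191) does not contain 147.84.214.191
  147.84.214.32/27 (147.84.214.32 - 147.84.214.63) does not contain 147.84.214.191
Longest matching prefix is /23 -> next hop 211.193.28.114.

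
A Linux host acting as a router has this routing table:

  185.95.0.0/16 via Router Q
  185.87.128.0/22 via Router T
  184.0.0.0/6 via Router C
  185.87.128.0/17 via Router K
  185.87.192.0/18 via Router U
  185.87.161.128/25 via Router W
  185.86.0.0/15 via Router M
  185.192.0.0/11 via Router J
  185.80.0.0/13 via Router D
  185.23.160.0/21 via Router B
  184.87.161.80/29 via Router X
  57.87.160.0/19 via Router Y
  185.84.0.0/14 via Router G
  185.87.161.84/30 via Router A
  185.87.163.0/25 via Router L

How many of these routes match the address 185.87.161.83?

5

Prefixes containing 185.87.161.83:
  184.0.0.0/6 (184.0.0.0 - 187.255.255.255)
  185.80.0.0/13 (185.80.0.0 - 185.87.255.255)
  185.84.0.0/14 (185.84.0.0 - 185.87.255.255)
  185.86.0.0/15 (185.86.0.0 - 185.87.255.255)
  185.87.128.0/17 (185.87.128.0 - 185.87.255.255)
Total matching entries: 5.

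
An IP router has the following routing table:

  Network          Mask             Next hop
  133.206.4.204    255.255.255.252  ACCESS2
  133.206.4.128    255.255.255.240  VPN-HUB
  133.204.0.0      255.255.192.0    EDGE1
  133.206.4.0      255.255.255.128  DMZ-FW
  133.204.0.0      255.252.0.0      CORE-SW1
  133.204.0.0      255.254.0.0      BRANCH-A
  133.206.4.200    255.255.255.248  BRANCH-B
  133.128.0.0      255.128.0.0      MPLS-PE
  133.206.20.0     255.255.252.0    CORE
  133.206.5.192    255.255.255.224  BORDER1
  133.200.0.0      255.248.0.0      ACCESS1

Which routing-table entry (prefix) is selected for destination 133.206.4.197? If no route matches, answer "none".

133.204.0.0/14

Entries matching 133.206.4.197:
  133.128.0.0/9 (133.128.0.0 - 133.255.255.255)
  133.200.0.0/13 (133.200.0.0 - 133.207.255.255)
  133.204.0.0/14 (133.204.0.0 - 133.207.255.255)
Most specific is 133.204.0.0/14.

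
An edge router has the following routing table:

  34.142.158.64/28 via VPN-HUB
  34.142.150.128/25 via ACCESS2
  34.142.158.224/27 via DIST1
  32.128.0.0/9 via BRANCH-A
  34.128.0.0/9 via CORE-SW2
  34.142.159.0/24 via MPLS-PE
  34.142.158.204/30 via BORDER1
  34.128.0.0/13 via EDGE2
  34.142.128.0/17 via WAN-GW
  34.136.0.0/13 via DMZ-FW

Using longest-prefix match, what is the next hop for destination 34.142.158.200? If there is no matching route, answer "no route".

WAN-GW

Routes whose prefix contains 34.142.158.200:
  34.128.0.0/9 (34.128.0.0 - 34.255.255.255) -> CORE-SW2
  34.136.0.0/13 (34.136.0.0 - 34.143.255.255) -> DMZ-FW
  34.142.128.0/17 (34.142.128.0 - 34.142.255.255) -> WAN-GW
More-specific entries that do NOT match:
  34.142.158.204/30 (34.142.158.204 - 34.142.158.207) does not contain 34.142.158.200
  34.142.158.64/28 (34.142.158.64 - 34.142.158.79) does not contain 34.142.158.200
  34.142.158.224/27 (34.142.158.224 - 34.142.158.255) does not contain 34.142.158.200
  34.142.150.128/25 (34.142.150.128 - 34.142.150.255) does not contain 34.142.158.200
  34.142.159.0/24 (34.142.159.0 - 34.142.159.255) does not contain 34.142.158.200
Longest matching prefix is /17 -> next hop WAN-GW.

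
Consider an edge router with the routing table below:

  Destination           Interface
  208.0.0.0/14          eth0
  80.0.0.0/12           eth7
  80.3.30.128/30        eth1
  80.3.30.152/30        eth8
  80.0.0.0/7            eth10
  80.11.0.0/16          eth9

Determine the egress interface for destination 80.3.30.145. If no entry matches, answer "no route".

eth7

Routes whose prefix contains 80.3.30.145:
  80.0.0.0/7 (80.0.0.0 - 81.255.255.255) -> eth10
  80.0.0.0/12 (80.0.0.0 - 80.15.255.255) -> eth7
More-specific entries that do NOT match:
  80.3.30.128/30 (80.3.30.128 - 80.3.30.131) does not contain 80.3.30.145
  80.3.30.152/30 (80.3.30.152 - 80.3.30.155) does not contain 80.3.30.145
  80.11.0.0/16 (80.11.0.0 - 80.11.255.255) does not contain 80.3.30.145
  208.0.0.0/14 (208.0.0.0 - 208.3.255.255) does not contain 80.3.30.145
Longest matching prefix is /12 -> interface eth7.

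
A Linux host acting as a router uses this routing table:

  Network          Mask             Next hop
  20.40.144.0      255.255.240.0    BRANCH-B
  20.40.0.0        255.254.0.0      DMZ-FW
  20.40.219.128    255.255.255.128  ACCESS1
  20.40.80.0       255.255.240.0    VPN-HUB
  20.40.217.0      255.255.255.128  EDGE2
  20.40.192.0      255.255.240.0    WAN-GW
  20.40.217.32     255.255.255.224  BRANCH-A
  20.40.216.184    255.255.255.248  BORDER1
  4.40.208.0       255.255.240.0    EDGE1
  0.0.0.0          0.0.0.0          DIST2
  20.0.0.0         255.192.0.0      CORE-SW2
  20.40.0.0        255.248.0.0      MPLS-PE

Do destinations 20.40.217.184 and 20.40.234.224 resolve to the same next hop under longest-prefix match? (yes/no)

yes

20.40.217.184: longest match 20.40.0.0/15 -> DMZ-FW
20.40.234.224: longest match 20.40.0.0/15 -> DMZ-FW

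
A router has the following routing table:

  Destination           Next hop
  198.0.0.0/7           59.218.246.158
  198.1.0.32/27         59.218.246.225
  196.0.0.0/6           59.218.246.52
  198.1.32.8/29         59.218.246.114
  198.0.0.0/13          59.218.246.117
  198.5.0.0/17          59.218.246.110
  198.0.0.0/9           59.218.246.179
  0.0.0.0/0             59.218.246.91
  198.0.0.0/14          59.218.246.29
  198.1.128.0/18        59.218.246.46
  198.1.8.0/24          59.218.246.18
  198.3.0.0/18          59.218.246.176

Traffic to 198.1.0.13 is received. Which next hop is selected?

Routes whose prefix contains 198.1.0.13:
  0.0.0.0/0 (default, matches everything) -> 59.218.246.91
  196.0.0.0/6 (196.0.0.0 - 199.255.255.255) -> 59.218.246.52
  198.0.0.0/7 (198.0.0.0 - 199.255.255.255) -> 59.218.246.158
  198.0.0.0/9 (198.0.0.0 - 198.127.255.255) -> 59.218.246.179
  198.0.0.0/13 (198.0.0.0 - 198.7.255.255) -> 59.218.246.117
  198.0.0.0/14 (198.0.0.0 - 198.3.255.255) -> 59.218.246.29
More-specific entries that do NOT match:
  198.1.32.8/29 (198.1.32.8 - 198.1.32.15) does not contain 198.1.0.13
  198.1.0.32/27 (198.1.0.32 - 198.1.0.63) does not contain 198.1.0.13
  198.1.8.0/24 (198.1.8.0 - 198.1.8.255) does not contain 198.1.0.13
  198.1.128.0/18 (198.1.128.0 - 198.1.191.255) does not contain 198.1.0.13
  198.3.0.0/18 (198.3.0.0 - 198.3.63.255) does not contain 198.1.0.13
  198.5.0.0/17 (198.5.0.0 - 198.5.127.255) does not contain 198.1.0.13
Longest matching prefix is /14 -> next hop 59.218.246.29.

59.218.246.29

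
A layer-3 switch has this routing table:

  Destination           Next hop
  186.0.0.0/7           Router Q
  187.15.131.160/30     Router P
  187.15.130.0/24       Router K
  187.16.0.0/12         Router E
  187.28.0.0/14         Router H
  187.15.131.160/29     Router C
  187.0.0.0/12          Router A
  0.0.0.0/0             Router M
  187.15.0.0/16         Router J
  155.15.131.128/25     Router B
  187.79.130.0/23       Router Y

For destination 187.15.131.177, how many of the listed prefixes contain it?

Prefixes containing 187.15.131.177:
  0.0.0.0/0 (default, matches everything)
  186.0.0.0/7 (186.0.0.0 - 187.255.255.255)
  187.0.0.0/12 (187.0.0.0 - 187.15.255.255)
  187.15.0.0/16 (187.15.0.0 - 187.15.255.255)
Total matching entries: 4.

4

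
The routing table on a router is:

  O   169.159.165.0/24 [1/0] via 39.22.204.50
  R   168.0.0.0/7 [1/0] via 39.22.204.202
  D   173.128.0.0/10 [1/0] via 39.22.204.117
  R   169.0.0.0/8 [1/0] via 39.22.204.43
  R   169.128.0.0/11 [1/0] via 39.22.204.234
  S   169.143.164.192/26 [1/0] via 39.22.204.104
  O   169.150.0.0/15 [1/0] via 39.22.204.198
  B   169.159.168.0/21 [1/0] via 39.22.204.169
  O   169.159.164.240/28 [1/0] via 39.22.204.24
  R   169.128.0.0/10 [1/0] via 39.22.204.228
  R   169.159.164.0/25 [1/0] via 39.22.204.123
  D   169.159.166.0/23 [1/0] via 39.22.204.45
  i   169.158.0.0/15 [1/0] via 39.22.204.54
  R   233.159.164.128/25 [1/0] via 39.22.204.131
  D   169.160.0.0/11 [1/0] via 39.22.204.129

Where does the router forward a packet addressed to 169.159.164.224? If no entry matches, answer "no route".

39.22.204.54

Routes whose prefix contains 169.159.164.224:
  168.0.0.0/7 (168.0.0.0 - 169.255.255.255) -> 39.22.204.202
  169.0.0.0/8 (169.0.0.0 - 169.255.255.255) -> 39.22.204.43
  169.128.0.0/10 (169.128.0.0 - 169.191.255.255) -> 39.22.204.228
  169.128.0.0/11 (169.128.0.0 - 169.159.255.255) -> 39.22.204.234
  169.158.0.0/15 (169.158.0.0 - 169.159.255.255) -> 39.22.204.54
More-specific entries that do NOT match:
  169.159.164.240/28 (169.159.164.240 - 169.159.164.255) does not contain 169.159.164.224
  169.143.164.192/26 (169.143.164.192 - 169.143.164.255) does not contain 169.159.164.224
  169.159.164.0/25 (169.159.164.0 - 169.159.164.127) does not contain 169.159.164.224
  233.159.164.128/25 (233.159.164.128 - 233.159.164.255) does not contain 169.159.164.224
  169.159.165.0/24 (169.159.165.0 - 169.159.165.255) does not contain 169.159.164.224
  169.159.166.0/23 (169.159.166.0 - 169.159.167.255) does not contain 169.159.164.224
  169.159.168.0/21 (169.159.168.0 - 169.159.175.255) does not contain 169.159.164.224
Longest matching prefix is /15 -> next hop 39.22.204.54.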